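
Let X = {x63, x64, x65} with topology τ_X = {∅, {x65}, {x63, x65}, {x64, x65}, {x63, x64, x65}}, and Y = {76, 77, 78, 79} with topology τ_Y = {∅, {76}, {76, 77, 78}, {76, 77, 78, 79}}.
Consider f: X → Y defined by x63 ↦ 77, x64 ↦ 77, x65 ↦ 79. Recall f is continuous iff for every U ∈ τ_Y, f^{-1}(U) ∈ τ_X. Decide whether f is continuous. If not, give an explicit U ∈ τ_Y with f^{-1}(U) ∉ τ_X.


f is NOT continuous.

Compute f^{-1}(U) for each U ∈ τ_Y:
  U = ∅: f^{-1}(U) = ∅ ∈ τ_X ✓.
  U = {76}: f^{-1}(U) = ∅ ∈ τ_X ✓.
  U = {76, 77, 78}: f^{-1}(U) = {x63, x64} ∉ τ_X ✗.
  U = {76, 77, 78, 79}: f^{-1}(U) = {x63, x64, x65} ∈ τ_X ✓.
Found U = {76, 77, 78} with f^{-1}(U) = {x63, x64} not in τ_X. Therefore f is NOT continuous.


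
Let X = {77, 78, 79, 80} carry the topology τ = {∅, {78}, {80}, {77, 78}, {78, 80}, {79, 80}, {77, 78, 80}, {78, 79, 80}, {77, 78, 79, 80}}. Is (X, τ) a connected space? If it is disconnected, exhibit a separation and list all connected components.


(X, τ) is disconnected; components = [{77, 78}, {79, 80}].

Find clopen sets (U ∈ τ with X ∖ U ∈ τ):
  U = ∅, X ∖ U = {77, 78, 79, 80} — both open, so U is clopen.
  U = {77, 78}, X ∖ U = {79, 80} — both open, so U is clopen.
  U = {79, 80}, X ∖ U = {77, 78} — both open, so U is clopen.
  U = {77, 78, 79, 80}, X ∖ U = ∅ — both open, so U is clopen.
Nontrivial clopen(s) exist: e.g. {79, 80}. So (X, τ) is disconnected.
Compute connected components by grouping points that agree on all clopens:
  component: {77, 78}
  component: {79, 80}


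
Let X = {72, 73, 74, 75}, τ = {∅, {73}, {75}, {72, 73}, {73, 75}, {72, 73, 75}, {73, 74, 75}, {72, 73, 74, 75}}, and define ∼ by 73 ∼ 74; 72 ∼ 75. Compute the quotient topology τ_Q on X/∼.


X/∼ = {[72=75], [73=74]}; |τ_Q| = 2.

Equivalence classes: [72=75], [73=74].
Quotient map π: X → X/∼ sends 72 ↦ [72=75], 73 ↦ [73=74], 74 ↦ [73=74], 75 ↦ [72=75].
For each subset V ⊆ X/∼, compute π^{-1}(V) ⊆ X and check whether π^{-1}(V) ∈ τ. V is open in τ_Q iff π^{-1}(V) ∈ τ.
  V = {}: π^{-1}(V) = ∅ ∈ τ ✓.
  V = {[72=75]}: π^{-1}(V) = {72, 75} ∉ τ ✗.
  V = {[73=74]}: π^{-1}(V) = {73, 74} ∉ τ ✗.
  V = {[72=75], [73=74]}: π^{-1}(V) = {72, 73, 74, 75} ∈ τ ✓.
Open sets in the quotient: τ_Q = {{}, {[72=75], [73=74]}} (2 elements).


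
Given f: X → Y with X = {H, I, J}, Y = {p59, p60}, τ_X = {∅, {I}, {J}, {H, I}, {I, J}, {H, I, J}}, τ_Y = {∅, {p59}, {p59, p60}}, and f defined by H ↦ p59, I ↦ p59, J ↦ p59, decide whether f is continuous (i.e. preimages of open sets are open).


f IS continuous.

Compute f^{-1}(U) for each U ∈ τ_Y:
  U = ∅: f^{-1}(U) = ∅ ∈ τ_X ✓.
  U = {p59}: f^{-1}(U) = {H, I, J} ∈ τ_X ✓.
  U = {p59, p60}: f^{-1}(U) = {H, I, J} ∈ τ_X ✓.
Every preimage lies in τ_X, so f IS continuous.


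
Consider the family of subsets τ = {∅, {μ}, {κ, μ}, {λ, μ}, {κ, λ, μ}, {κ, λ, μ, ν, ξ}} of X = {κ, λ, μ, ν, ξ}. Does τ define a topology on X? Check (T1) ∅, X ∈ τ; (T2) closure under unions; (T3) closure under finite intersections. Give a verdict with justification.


τ IS a topology on X.

Axiom (T1): ∅ ∈ τ? Yes; X ∈ τ? Yes.
Axiom (T2/T3): check pairwise unions and intersections of members of τ.
All pairwise intersections and unions checked — each lies in τ. Therefore τ satisfies (T1), (T2), (T3): it IS a topology on X.


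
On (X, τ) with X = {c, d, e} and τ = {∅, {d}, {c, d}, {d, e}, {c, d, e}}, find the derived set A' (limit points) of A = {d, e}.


A' = {c, e}

For each x ∈ X, list the open sets U ∈ τ with x ∈ U, then check whether U ∩ (A ∖ {x}) ≠ ∅ for every such U.
  x = c: opens ∋ x are {c, d}, {c, d, e}; each meets A ∖ {c}, so x IS a limit point.
  x = d: open {d} ∋ x has {d} ∩ (A ∖ {d}) = ∅, so x is NOT a limit point.
  x = e: opens ∋ x are {d, e}, {c, d, e}; each meets A ∖ {e}, so x IS a limit point.
Collecting: A' = {c, e}.


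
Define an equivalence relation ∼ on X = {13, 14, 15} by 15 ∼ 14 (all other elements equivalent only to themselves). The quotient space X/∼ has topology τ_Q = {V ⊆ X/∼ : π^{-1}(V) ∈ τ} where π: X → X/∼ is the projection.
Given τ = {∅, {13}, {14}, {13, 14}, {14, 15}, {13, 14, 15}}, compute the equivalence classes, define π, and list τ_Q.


X/∼ = {[13], [14=15]}; |τ_Q| = 4.

Equivalence classes: [13], [14=15].
Quotient map π: X → X/∼ sends 13 ↦ [13], 14 ↦ [14=15], 15 ↦ [14=15].
For each subset V ⊆ X/∼, compute π^{-1}(V) ⊆ X and check whether π^{-1}(V) ∈ τ. V is open in τ_Q iff π^{-1}(V) ∈ τ.
  V = {}: π^{-1}(V) = ∅ ∈ τ ✓.
  V = {[13]}: π^{-1}(V) = {13} ∈ τ ✓.
  V = {[14=15]}: π^{-1}(V) = {14, 15} ∈ τ ✓.
  V = {[13], [14=15]}: π^{-1}(V) = {13, 14, 15} ∈ τ ✓.
Open sets in the quotient: τ_Q = {{}, {[13]}, {[14=15]}, {[13], [14=15]}} (4 elements).


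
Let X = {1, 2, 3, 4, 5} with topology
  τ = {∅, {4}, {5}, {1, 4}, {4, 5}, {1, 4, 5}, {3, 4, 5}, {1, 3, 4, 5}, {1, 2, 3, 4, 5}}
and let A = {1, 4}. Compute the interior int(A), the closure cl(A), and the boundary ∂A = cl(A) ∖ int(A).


int(A) = {1, 4}, cl(A) = {1, 2, 3, 4}, ∂A = {2, 3}.

Closed sets in (X, τ) are complements of opens:
  closed(X, τ) = {∅, {2}, {1, 2}, {2, 3}, {1, 2, 3}, {2, 3, 5}, {1, 2, 3, 4}, {1, 2, 3, 5}, {1, 2, 3, 4, 5}}.
int(A) = ⋃ {U ∈ τ : U ⊆ A}. Opens contained in A: ∅, {4}, {1, 4}.
Taking the union of these: int(A) = {1, 4}.
cl(A) = ⋂ {C closed : A ⊆ C}. Closed sets containing A: {1, 2, 3, 4}, {1, 2, 3, 4, 5}.
Intersecting these: cl(A) = {1, 2, 3, 4}.
∂A = cl(A) ∖ int(A) = {1, 2, 3, 4} ∖ {1, 4} = {2, 3}.


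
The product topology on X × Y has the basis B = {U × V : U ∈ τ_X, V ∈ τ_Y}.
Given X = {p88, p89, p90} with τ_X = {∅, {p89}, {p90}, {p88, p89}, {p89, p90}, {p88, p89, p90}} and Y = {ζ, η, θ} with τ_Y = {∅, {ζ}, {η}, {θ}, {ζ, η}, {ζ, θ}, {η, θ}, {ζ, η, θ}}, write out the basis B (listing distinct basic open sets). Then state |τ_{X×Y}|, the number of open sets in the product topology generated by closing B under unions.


Basis B = {∅ × ∅, {p89} × {ζ}, {p89} × {η}, {p89} × {θ}, {p90} × {ζ}, {p90} × {η}, {p90} × {θ}, {p88, p89} × {ζ}, {p88, p89} × {η}, {p88, p89} × {θ}, {p89} × {ζ, η}, {p89} × {ζ, θ}, {p89, p90} × {ζ}, {p89} × {η, θ}, {p89, p90} × {η}, {p89, p90} × {θ}, {p90} × {ζ, η}, {p90} × {ζ, θ}, {p90} × {η, θ}, {p88, p89, p90} × {ζ}, {p88, p89, p90} × {η}, {p88, p89, p90} × {θ}, {p89} × {ζ, η, θ}, {p90} × {ζ, η, θ}, {p88, p89} × {ζ, η}, {p88, p89} × {ζ, θ}, {p88, p89} × {η, θ}, {p89, p90} × {ζ, η}, {p89, p90} × {ζ, θ}, {p89, p90} × {η, θ}, {p88, p89} × {ζ, η, θ}, {p88, p89, p90} × {ζ, η}, {p88, p89, p90} × {ζ, θ}, {p88, p89, p90} × {η, θ}, {p89, p90} × {ζ, η, θ}, {p88, p89, p90} × {ζ, η, θ}}; |τ_{X×Y}| = 216.

Enumerate products U × V with U ∈ τ_X, V ∈ τ_Y (deduplicated):
  ∅ × ∅ = {} (∅)
  {p89} × {ζ} = {(p89,ζ)}
  {p89} × {η} = {(p89,η)}
  {p89} × {θ} = {(p89,θ)}
  {p90} × {ζ} = {(p90,ζ)}
  {p90} × {η} = {(p90,η)}
  {p90} × {θ} = {(p90,θ)}
  {p88, p89} × {ζ} = {(p88,ζ), (p89,ζ)}
  {p88, p89} × {η} = {(p88,η), (p89,η)}
  {p88, p89} × {θ} = {(p88,θ), (p89,θ)}
  {p89} × {ζ, η} = {(p89,ζ), (p89,η)}
  {p89} × {ζ, θ} = {(p89,ζ), (p89,θ)}
  {p89, p90} × {ζ} = {(p89,ζ), (p90,ζ)}
  {p89} × {η, θ} = {(p89,η), (p89,θ)}
  {p89, p90} × {η} = {(p89,η), (p90,η)}
  {p89, p90} × {θ} = {(p89,θ), (p90,θ)}
  {p90} × {ζ, η} = {(p90,ζ), (p90,η)}
  {p90} × {ζ, θ} = {(p90,ζ), (p90,θ)}
  {p90} × {η, θ} = {(p90,η), (p90,θ)}
  {p88, p89, p90} × {ζ} = {(p88,ζ), (p89,ζ), (p90,ζ)}
  {p88, p89, p90} × {η} = {(p88,η), (p89,η), (p90,η)}
  {p88, p89, p90} × {θ} = {(p88,θ), (p89,θ), (p90,θ)}
  {p89} × {ζ, η, θ} = {(p89,ζ), (p89,η), (p89,θ)}
  {p90} × {ζ, η, θ} = {(p90,ζ), (p90,η), (p90,θ)}
  {p88, p89} × {ζ, η} = {(p88,ζ), (p88,η), (p89,ζ), (p89,η)}
  {p88, p89} × {ζ, θ} = {(p88,ζ), (p88,θ), (p89,ζ), (p89,θ)}
  {p88, p89} × {η, θ} = {(p88,η), (p88,θ), (p89,η), (p89,θ)}
  {p89, p90} × {ζ, η} = {(p89,ζ), (p89,η), (p90,ζ), (p90,η)}
  {p89, p90} × {ζ, θ} = {(p89,ζ), (p89,θ), (p90,ζ), (p90,θ)}
  {p89, p90} × {η, θ} = {(p89,η), (p89,θ), (p90,η), (p90,θ)}
  {p88, p89} × {ζ, η, θ} = {(p88,ζ), (p88,η), (p88,θ), (p89,ζ), (p89,η), (p89,θ)}
  {p88, p89, p90} × {ζ, η} = {(p88,ζ), (p88,η), (p89,ζ), (p89,η), (p90,ζ), (p90,η)}
  {p88, p89, p90} × {ζ, θ} = {(p88,ζ), (p88,θ), (p89,ζ), (p89,θ), (p90,ζ), (p90,θ)}
  {p88, p89, p90} × {η, θ} = {(p88,η), (p88,θ), (p89,η), (p89,θ), (p90,η), (p90,θ)}
  {p89, p90} × {ζ, η, θ} = {(p89,ζ), (p89,η), (p89,θ), (p90,ζ), (p90,η), (p90,θ)}
  {p88, p89, p90} × {ζ, η, θ} = {(p88,ζ), (p88,η), (p88,θ), (p89,ζ), (p89,η), (p89,θ), (p90,ζ), (p90,η), (p90,θ)}
These 36 distinct sets form the basis B.
Close under arbitrary unions to get τ_{X×Y}; counting gives |τ_{X×Y}| = 216.


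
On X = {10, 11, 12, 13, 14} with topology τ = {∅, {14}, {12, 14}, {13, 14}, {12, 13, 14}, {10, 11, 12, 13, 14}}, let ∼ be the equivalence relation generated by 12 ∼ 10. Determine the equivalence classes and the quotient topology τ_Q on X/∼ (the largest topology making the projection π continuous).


X/∼ = {[10=12], [11], [13], [14]}; |τ_Q| = 4.

Equivalence classes: [10=12], [11], [13], [14].
Quotient map π: X → X/∼ sends 10 ↦ [10=12], 11 ↦ [11], 12 ↦ [10=12], 13 ↦ [13], 14 ↦ [14].
For each subset V ⊆ X/∼, compute π^{-1}(V) ⊆ X and check whether π^{-1}(V) ∈ τ. V is open in τ_Q iff π^{-1}(V) ∈ τ.
  V = {}: π^{-1}(V) = ∅ ∈ τ ✓.
  V = {[10=12]}: π^{-1}(V) = {10, 12} ∉ τ ✗.
  V = {[11]}: π^{-1}(V) = {11} ∉ τ ✗.
  V = {[10=12], [11]}: π^{-1}(V) = {10, 11, 12} ∉ τ ✗.
  V = {[13]}: π^{-1}(V) = {13} ∉ τ ✗.
  V = {[10=12], [13]}: π^{-1}(V) = {10, 12, 13} ∉ τ ✗.
  V = {[11], [13]}: π^{-1}(V) = {11, 13} ∉ τ ✗.
  V = {[10=12], [11], [13]}: π^{-1}(V) = {10, 11, 12, 13} ∉ τ ✗.
  V = {[14]}: π^{-1}(V) = {14} ∈ τ ✓.
  V = {[10=12], [14]}: π^{-1}(V) = {10, 12, 14} ∉ τ ✗.
  V = {[11], [14]}: π^{-1}(V) = {11, 14} ∉ τ ✗.
  V = {[10=12], [11], [14]}: π^{-1}(V) = {10, 11, 12, 14} ∉ τ ✗.
  V = {[13], [14]}: π^{-1}(V) = {13, 14} ∈ τ ✓.
  V = {[10=12], [13], [14]}: π^{-1}(V) = {10, 12, 13, 14} ∉ τ ✗.
  V = {[11], [13], [14]}: π^{-1}(V) = {11, 13, 14} ∉ τ ✗.
  V = {[10=12], [11], [13], [14]}: π^{-1}(V) = {10, 11, 12, 13, 14} ∈ τ ✓.
Open sets in the quotient: τ_Q = {{}, {[14]}, {[13], [14]}, {[10=12], [11], [13], [14]}} (4 elements).


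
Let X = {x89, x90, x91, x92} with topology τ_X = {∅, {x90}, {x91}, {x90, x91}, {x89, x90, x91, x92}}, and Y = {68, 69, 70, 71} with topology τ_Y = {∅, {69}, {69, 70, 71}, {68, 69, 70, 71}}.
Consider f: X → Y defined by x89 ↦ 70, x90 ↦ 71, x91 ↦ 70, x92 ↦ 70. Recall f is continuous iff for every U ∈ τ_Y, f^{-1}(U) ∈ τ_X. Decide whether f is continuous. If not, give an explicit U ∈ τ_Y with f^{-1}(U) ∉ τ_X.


f IS continuous.

Compute f^{-1}(U) for each U ∈ τ_Y:
  U = ∅: f^{-1}(U) = ∅ ∈ τ_X ✓.
  U = {69}: f^{-1}(U) = ∅ ∈ τ_X ✓.
  U = {69, 70, 71}: f^{-1}(U) = {x89, x90, x91, x92} ∈ τ_X ✓.
  U = {68, 69, 70, 71}: f^{-1}(U) = {x89, x90, x91, x92} ∈ τ_X ✓.
Every preimage lies in τ_X, so f IS continuous.


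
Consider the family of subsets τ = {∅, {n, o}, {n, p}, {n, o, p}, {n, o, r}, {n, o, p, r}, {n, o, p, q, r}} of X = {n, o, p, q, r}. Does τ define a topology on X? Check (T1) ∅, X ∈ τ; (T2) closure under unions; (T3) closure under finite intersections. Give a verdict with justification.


τ is NOT a topology on X.

Axiom (T1): ∅ ∈ τ? Yes; X ∈ τ? Yes.
Axiom (T2/T3): check pairwise unions and intersections of members of τ.
Counterexample for (T3): {n, o} ∩ {n, p} = {n} ∉ τ. Therefore τ is NOT a topology.


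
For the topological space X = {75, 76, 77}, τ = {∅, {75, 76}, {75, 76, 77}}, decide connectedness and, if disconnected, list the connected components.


(X, τ) is connected.

Find clopen sets (U ∈ τ with X ∖ U ∈ τ):
  U = ∅, X ∖ U = {75, 76, 77} — both open, so U is clopen.
  U = {75, 76, 77}, X ∖ U = ∅ — both open, so U is clopen.
Only trivial clopens (∅ and X) exist, so (X, τ) is connected.
Compute connected components by grouping points that agree on all clopens:
  component: {75, 76, 77}


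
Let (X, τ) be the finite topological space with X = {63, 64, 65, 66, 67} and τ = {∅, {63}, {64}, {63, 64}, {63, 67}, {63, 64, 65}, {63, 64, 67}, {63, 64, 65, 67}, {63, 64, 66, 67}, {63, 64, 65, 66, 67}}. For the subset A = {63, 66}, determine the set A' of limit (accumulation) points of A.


A' = {65, 66, 67}

For each x ∈ X, list the open sets U ∈ τ with x ∈ U, then check whether U ∩ (A ∖ {x}) ≠ ∅ for every such U.
  x = 63: open {63} ∋ x has {63} ∩ (A ∖ {63}) = ∅, so x is NOT a limit point.
  x = 64: open {64} ∋ x has {64} ∩ (A ∖ {64}) = ∅, so x is NOT a limit point.
  x = 65: opens ∋ x are {63, 64, 65}, {63, 64, 65, 67}, {63, 64, 65, 66, 67}; each meets A ∖ {65}, so x IS a limit point.
  x = 66: opens ∋ x are {63, 64, 66, 67}, {63, 64, 65, 66, 67}; each meets A ∖ {66}, so x IS a limit point.
  x = 67: opens ∋ x are {63, 67}, {63, 64, 67}, {63, 64, 65, 67}, {63, 64, 66, 67}, {63, 64, 65, 66, 67}; each meets A ∖ {67}, so x IS a limit point.
Collecting: A' = {65, 66, 67}.


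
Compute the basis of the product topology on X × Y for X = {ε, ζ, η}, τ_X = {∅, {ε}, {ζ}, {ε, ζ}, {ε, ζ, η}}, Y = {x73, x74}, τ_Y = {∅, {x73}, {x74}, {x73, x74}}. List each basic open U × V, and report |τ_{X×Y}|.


Basis B = {∅ × ∅, {ε} × {x73}, {ε} × {x74}, {ζ} × {x73}, {ζ} × {x74}, {ε} × {x73, x74}, {ε, ζ} × {x73}, {ε, ζ} × {x74}, {ζ} × {x73, x74}, {ε, ζ, η} × {x73}, {ε, ζ, η} × {x74}, {ε, ζ} × {x73, x74}, {ε, ζ, η} × {x73, x74}}; |τ_{X×Y}| = 25.

Enumerate products U × V with U ∈ τ_X, V ∈ τ_Y (deduplicated):
  ∅ × ∅ = {} (∅)
  {ε} × {x73} = {(ε,x73)}
  {ε} × {x74} = {(ε,x74)}
  {ζ} × {x73} = {(ζ,x73)}
  {ζ} × {x74} = {(ζ,x74)}
  {ε} × {x73, x74} = {(ε,x73), (ε,x74)}
  {ε, ζ} × {x73} = {(ε,x73), (ζ,x73)}
  {ε, ζ} × {x74} = {(ε,x74), (ζ,x74)}
  {ζ} × {x73, x74} = {(ζ,x73), (ζ,x74)}
  {ε, ζ, η} × {x73} = {(ε,x73), (ζ,x73), (η,x73)}
  {ε, ζ, η} × {x74} = {(ε,x74), (ζ,x74), (η,x74)}
  {ε, ζ} × {x73, x74} = {(ε,x73), (ε,x74), (ζ,x73), (ζ,x74)}
  {ε, ζ, η} × {x73, x74} = {(ε,x73), (ε,x74), (ζ,x73), (ζ,x74), (η,x73), (η,x74)}
These 13 distinct sets form the basis B.
Close under arbitrary unions to get τ_{X×Y}; counting gives |τ_{X×Y}| = 25.


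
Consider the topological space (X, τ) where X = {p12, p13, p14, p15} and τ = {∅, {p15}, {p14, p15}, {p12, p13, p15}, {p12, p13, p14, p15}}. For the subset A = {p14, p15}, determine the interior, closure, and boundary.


int(A) = {p14, p15}, cl(A) = {p12, p13, p14, p15}, ∂A = {p12, p13}.

Closed sets in (X, τ) are complements of opens:
  closed(X, τ) = {∅, {p14}, {p12, p13}, {p12, p13, p14}, {p12, p13, p14, p15}}.
int(A) = ⋃ {U ∈ τ : U ⊆ A}. Opens contained in A: ∅, {p15}, {p14, p15}.
Taking the union of these: int(A) = {p14, p15}.
cl(A) = ⋂ {C closed : A ⊆ C}. Closed sets containing A: {p12, p13, p14, p15}.
Intersecting these: cl(A) = {p12, p13, p14, p15}.
∂A = cl(A) ∖ int(A) = {p12, p13, p14, p15} ∖ {p14, p15} = {p12, p13}.


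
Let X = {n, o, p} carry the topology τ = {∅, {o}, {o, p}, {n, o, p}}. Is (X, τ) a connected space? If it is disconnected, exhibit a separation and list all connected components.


(X, τ) is connected.

Find clopen sets (U ∈ τ with X ∖ U ∈ τ):
  U = ∅, X ∖ U = {n, o, p} — both open, so U is clopen.
  U = {n, o, p}, X ∖ U = ∅ — both open, so U is clopen.
Only trivial clopens (∅ and X) exist, so (X, τ) is connected.
Compute connected components by grouping points that agree on all clopens:
  component: {n, o, p}


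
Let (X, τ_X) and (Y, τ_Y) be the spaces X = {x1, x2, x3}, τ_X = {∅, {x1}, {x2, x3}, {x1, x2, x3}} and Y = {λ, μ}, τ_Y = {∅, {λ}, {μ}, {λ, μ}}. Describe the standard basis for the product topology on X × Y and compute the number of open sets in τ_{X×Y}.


Basis B = {∅ × ∅, {x1} × {λ}, {x1} × {μ}, {x1} × {λ, μ}, {x2, x3} × {λ}, {x2, x3} × {μ}, {x1, x2, x3} × {λ}, {x1, x2, x3} × {μ}, {x2, x3} × {λ, μ}, {x1, x2, x3} × {λ, μ}}; |τ_{X×Y}| = 16.

Enumerate products U × V with U ∈ τ_X, V ∈ τ_Y (deduplicated):
  ∅ × ∅ = {} (∅)
  {x1} × {λ} = {(x1,λ)}
  {x1} × {μ} = {(x1,μ)}
  {x1} × {λ, μ} = {(x1,λ), (x1,μ)}
  {x2, x3} × {λ} = {(x2,λ), (x3,λ)}
  {x2, x3} × {μ} = {(x2,μ), (x3,μ)}
  {x1, x2, x3} × {λ} = {(x1,λ), (x2,λ), (x3,λ)}
  {x1, x2, x3} × {μ} = {(x1,μ), (x2,μ), (x3,μ)}
  {x2, x3} × {λ, μ} = {(x2,λ), (x2,μ), (x3,λ), (x3,μ)}
  {x1, x2, x3} × {λ, μ} = {(x1,λ), (x1,μ), (x2,λ), (x2,μ), (x3,λ), (x3,μ)}
These 10 distinct sets form the basis B.
Close under arbitrary unions to get τ_{X×Y}; counting gives |τ_{X×Y}| = 16.


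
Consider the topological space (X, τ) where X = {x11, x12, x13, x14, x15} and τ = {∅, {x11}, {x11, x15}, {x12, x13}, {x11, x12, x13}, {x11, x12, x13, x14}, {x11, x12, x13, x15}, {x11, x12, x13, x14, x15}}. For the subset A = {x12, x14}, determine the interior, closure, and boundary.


int(A) = ∅, cl(A) = {x12, x13, x14}, ∂A = {x12, x13, x14}.

Closed sets in (X, τ) are complements of opens:
  closed(X, τ) = {∅, {x14}, {x15}, {x14, x15}, {x11, x14, x15}, {x12, x13, x14}, {x12, x13, x14, x15}, {x11, x12, x13, x14, x15}}.
int(A) = ⋃ {U ∈ τ : U ⊆ A}. Opens contained in A: ∅.
Taking the union of these: int(A) = ∅.
cl(A) = ⋂ {C closed : A ⊆ C}. Closed sets containing A: {x12, x13, x14}, {x12, x13, x14, x15}, {x11, x12, x13, x14, x15}.
Intersecting these: cl(A) = {x12, x13, x14}.
∂A = cl(A) ∖ int(A) = {x12, x13, x14} ∖ ∅ = {x12, x13, x14}.


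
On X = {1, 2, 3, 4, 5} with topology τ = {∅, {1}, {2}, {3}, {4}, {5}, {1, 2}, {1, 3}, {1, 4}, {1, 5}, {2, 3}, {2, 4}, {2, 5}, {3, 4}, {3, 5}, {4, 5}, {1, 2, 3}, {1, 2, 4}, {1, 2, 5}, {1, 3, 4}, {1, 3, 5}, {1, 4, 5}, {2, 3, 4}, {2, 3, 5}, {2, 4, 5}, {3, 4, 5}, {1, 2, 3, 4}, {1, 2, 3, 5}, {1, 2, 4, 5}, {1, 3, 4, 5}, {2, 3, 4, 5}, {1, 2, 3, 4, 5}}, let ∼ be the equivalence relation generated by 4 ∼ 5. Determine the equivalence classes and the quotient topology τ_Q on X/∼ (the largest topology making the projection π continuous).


X/∼ = {[1], [2], [3], [4=5]}; |τ_Q| = 16.

Equivalence classes: [1], [2], [3], [4=5].
Quotient map π: X → X/∼ sends 1 ↦ [1], 2 ↦ [2], 3 ↦ [3], 4 ↦ [4=5], 5 ↦ [4=5].
For each subset V ⊆ X/∼, compute π^{-1}(V) ⊆ X and check whether π^{-1}(V) ∈ τ. V is open in τ_Q iff π^{-1}(V) ∈ τ.
  V = {}: π^{-1}(V) = ∅ ∈ τ ✓.
  V = {[1]}: π^{-1}(V) = {1} ∈ τ ✓.
  V = {[2]}: π^{-1}(V) = {2} ∈ τ ✓.
  V = {[1], [2]}: π^{-1}(V) = {1, 2} ∈ τ ✓.
  V = {[3]}: π^{-1}(V) = {3} ∈ τ ✓.
  V = {[1], [3]}: π^{-1}(V) = {1, 3} ∈ τ ✓.
  V = {[2], [3]}: π^{-1}(V) = {2, 3} ∈ τ ✓.
  V = {[1], [2], [3]}: π^{-1}(V) = {1, 2, 3} ∈ τ ✓.
  V = {[4=5]}: π^{-1}(V) = {4, 5} ∈ τ ✓.
  V = {[1], [4=5]}: π^{-1}(V) = {1, 4, 5} ∈ τ ✓.
  V = {[2], [4=5]}: π^{-1}(V) = {2, 4, 5} ∈ τ ✓.
  V = {[1], [2], [4=5]}: π^{-1}(V) = {1, 2, 4, 5} ∈ τ ✓.
  V = {[3], [4=5]}: π^{-1}(V) = {3, 4, 5} ∈ τ ✓.
  V = {[1], [3], [4=5]}: π^{-1}(V) = {1, 3, 4, 5} ∈ τ ✓.
  V = {[2], [3], [4=5]}: π^{-1}(V) = {2, 3, 4, 5} ∈ τ ✓.
  V = {[1], [2], [3], [4=5]}: π^{-1}(V) = {1, 2, 3, 4, 5} ∈ τ ✓.
Open sets in the quotient: τ_Q = {{}, {[1]}, {[2]}, {[1], [2]}, {[3]}, {[1], [3]}, {[2], [3]}, {[1], [2], [3]}, {[4=5]}, {[1], [4=5]}, {[2], [4=5]}, {[1], [2], [4=5]}, {[3], [4=5]}, {[1], [3], [4=5]}, {[2], [3], [4=5]}, {[1], [2], [3], [4=5]}} (16 elements).


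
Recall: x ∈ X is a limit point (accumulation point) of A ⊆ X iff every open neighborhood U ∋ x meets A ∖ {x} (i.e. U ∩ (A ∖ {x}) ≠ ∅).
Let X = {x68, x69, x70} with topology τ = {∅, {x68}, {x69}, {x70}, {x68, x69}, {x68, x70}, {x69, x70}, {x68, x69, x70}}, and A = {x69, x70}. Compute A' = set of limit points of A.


A' = ∅

For each x ∈ X, list the open sets U ∈ τ with x ∈ U, then check whether U ∩ (A ∖ {x}) ≠ ∅ for every such U.
  x = x68: open {x68} ∋ x has {x68} ∩ (A ∖ {x68}) = ∅, so x is NOT a limit point.
  x = x69: open {x69} ∋ x has {x69} ∩ (A ∖ {x69}) = ∅, so x is NOT a limit point.
  x = x70: open {x70} ∋ x has {x70} ∩ (A ∖ {x70}) = ∅, so x is NOT a limit point.
Collecting: A' = ∅.


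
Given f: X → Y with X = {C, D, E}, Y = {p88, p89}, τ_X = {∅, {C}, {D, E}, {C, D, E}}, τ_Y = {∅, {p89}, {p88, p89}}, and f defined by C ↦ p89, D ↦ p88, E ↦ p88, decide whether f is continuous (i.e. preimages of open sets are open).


f IS continuous.

Compute f^{-1}(U) for each U ∈ τ_Y:
  U = ∅: f^{-1}(U) = ∅ ∈ τ_X ✓.
  U = {p89}: f^{-1}(U) = {C} ∈ τ_X ✓.
  U = {p88, p89}: f^{-1}(U) = {C, D, E} ∈ τ_X ✓.
Every preimage lies in τ_X, so f IS continuous.


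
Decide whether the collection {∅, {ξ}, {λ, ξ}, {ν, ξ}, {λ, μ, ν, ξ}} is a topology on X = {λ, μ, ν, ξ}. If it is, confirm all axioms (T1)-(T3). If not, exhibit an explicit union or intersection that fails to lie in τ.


τ is NOT a topology on X.

Axiom (T1): ∅ ∈ τ? Yes; X ∈ τ? Yes.
Axiom (T2/T3): check pairwise unions and intersections of members of τ.
Counterexample for (T2): {λ, ξ} ∪ {ν, ξ} = {λ, ν, ξ} ∉ τ. Therefore τ is NOT a topology.


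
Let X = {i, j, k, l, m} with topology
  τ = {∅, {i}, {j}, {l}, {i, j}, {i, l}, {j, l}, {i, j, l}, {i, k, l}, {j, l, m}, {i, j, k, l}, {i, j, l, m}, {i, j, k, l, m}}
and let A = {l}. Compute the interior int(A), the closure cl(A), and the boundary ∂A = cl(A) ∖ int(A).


int(A) = {l}, cl(A) = {k, l, m}, ∂A = {k, m}.

Closed sets in (X, τ) are complements of opens:
  closed(X, τ) = {∅, {k}, {m}, {i, k}, {j, m}, {k, m}, {i, k, m}, {j, k, m}, {k, l, m}, {i, j, k, m}, {i, k, l, m}, {j, k, l, m}, {i, j, k, l, m}}.
int(A) = ⋃ {U ∈ τ : U ⊆ A}. Opens contained in A: ∅, {l}.
Taking the union of these: int(A) = {l}.
cl(A) = ⋂ {C closed : A ⊆ C}. Closed sets containing A: {k, l, m}, {i, k, l, m}, {j, k, l, m}, {i, j, k, l, m}.
Intersecting these: cl(A) = {k, l, m}.
∂A = cl(A) ∖ int(A) = {k, l, m} ∖ {l} = {k, m}.


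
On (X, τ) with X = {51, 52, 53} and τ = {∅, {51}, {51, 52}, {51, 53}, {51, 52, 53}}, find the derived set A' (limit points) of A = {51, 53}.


A' = {52, 53}

For each x ∈ X, list the open sets U ∈ τ with x ∈ U, then check whether U ∩ (A ∖ {x}) ≠ ∅ for every such U.
  x = 51: open {51} ∋ x has {51} ∩ (A ∖ {51}) = ∅, so x is NOT a limit point.
  x = 52: opens ∋ x are {51, 52}, {51, 52, 53}; each meets A ∖ {52}, so x IS a limit point.
  x = 53: opens ∋ x are {51, 53}, {51, 52, 53}; each meets A ∖ {53}, so x IS a limit point.
Collecting: A' = {52, 53}.


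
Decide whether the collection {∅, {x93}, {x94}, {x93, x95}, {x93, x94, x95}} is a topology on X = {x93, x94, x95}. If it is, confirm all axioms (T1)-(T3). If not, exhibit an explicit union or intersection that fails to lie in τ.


τ is NOT a topology on X.

Axiom (T1): ∅ ∈ τ? Yes; X ∈ τ? Yes.
Axiom (T2/T3): check pairwise unions and intersections of members of τ.
Counterexample for (T2): {x93} ∪ {x94} = {x93, x94} ∉ τ. Therefore τ is NOT a topology.


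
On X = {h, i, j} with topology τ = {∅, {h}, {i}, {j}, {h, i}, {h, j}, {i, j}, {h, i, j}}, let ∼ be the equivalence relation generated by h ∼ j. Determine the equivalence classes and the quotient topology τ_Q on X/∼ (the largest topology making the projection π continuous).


X/∼ = {[h=j], [i]}; |τ_Q| = 4.

Equivalence classes: [h=j], [i].
Quotient map π: X → X/∼ sends h ↦ [h=j], i ↦ [i], j ↦ [h=j].
For each subset V ⊆ X/∼, compute π^{-1}(V) ⊆ X and check whether π^{-1}(V) ∈ τ. V is open in τ_Q iff π^{-1}(V) ∈ τ.
  V = {}: π^{-1}(V) = ∅ ∈ τ ✓.
  V = {[h=j]}: π^{-1}(V) = {h, j} ∈ τ ✓.
  V = {[i]}: π^{-1}(V) = {i} ∈ τ ✓.
  V = {[h=j], [i]}: π^{-1}(V) = {h, i, j} ∈ τ ✓.
Open sets in the quotient: τ_Q = {{}, {[h=j]}, {[i]}, {[h=j], [i]}} (4 elements).


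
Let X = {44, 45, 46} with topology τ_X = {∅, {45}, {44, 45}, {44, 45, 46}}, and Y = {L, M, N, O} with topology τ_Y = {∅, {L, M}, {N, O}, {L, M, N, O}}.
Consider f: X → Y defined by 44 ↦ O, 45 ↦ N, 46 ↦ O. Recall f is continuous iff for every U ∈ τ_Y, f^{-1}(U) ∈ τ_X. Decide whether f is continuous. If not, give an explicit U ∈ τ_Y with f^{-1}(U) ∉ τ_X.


f IS continuous.

Compute f^{-1}(U) for each U ∈ τ_Y:
  U = ∅: f^{-1}(U) = ∅ ∈ τ_X ✓.
  U = {L, M}: f^{-1}(U) = ∅ ∈ τ_X ✓.
  U = {N, O}: f^{-1}(U) = {44, 45, 46} ∈ τ_X ✓.
  U = {L, M, N, O}: f^{-1}(U) = {44, 45, 46} ∈ τ_X ✓.
Every preimage lies in τ_X, so f IS continuous.


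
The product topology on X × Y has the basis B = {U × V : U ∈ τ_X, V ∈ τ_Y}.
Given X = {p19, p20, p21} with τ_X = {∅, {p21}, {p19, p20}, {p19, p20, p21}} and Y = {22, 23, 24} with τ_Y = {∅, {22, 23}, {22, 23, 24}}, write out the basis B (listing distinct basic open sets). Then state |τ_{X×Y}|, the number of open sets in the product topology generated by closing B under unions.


Basis B = {∅ × ∅, {p21} × {22, 23}, {p21} × {22, 23, 24}, {p19, p20} × {22, 23}, {p19, p20} × {22, 23, 24}, {p19, p20, p21} × {22, 23}, {p19, p20, p21} × {22, 23, 24}}; |τ_{X×Y}| = 9.

Enumerate products U × V with U ∈ τ_X, V ∈ τ_Y (deduplicated):
  ∅ × ∅ = {} (∅)
  {p21} × {22, 23} = {(p21,22), (p21,23)}
  {p21} × {22, 23, 24} = {(p21,22), (p21,23), (p21,24)}
  {p19, p20} × {22, 23} = {(p19,22), (p19,23), (p20,22), (p20,23)}
  {p19, p20} × {22, 23, 24} = {(p19,22), (p19,23), (p19,24), (p20,22), (p20,23), (p20,24)}
  {p19, p20, p21} × {22, 23} = {(p19,22), (p19,23), (p20,22), (p20,23), (p21,22), (p21,23)}
  {p19, p20, p21} × {22, 23, 24} = {(p19,22), (p19,23), (p19,24), (p20,22), (p20,23), (p20,24), (p21,22), (p21,23), (p21,24)}
These 7 distinct sets form the basis B.
Close under arbitrary unions to get τ_{X×Y}; counting gives |τ_{X×Y}| = 9.


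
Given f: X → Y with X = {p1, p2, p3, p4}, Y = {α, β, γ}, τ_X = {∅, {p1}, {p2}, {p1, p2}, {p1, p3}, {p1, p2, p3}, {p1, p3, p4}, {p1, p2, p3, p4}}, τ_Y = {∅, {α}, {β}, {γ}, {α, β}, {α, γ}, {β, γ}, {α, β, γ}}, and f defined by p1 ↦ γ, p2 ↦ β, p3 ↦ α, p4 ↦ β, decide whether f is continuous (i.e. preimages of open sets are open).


f is NOT continuous.

Compute f^{-1}(U) for each U ∈ τ_Y:
  U = ∅: f^{-1}(U) = ∅ ∈ τ_X ✓.
  U = {α}: f^{-1}(U) = {p3} ∉ τ_X ✗.
  U = {β}: f^{-1}(U) = {p2, p4} ∉ τ_X ✗.
  U = {γ}: f^{-1}(U) = {p1} ∈ τ_X ✓.
  U = {α, β}: f^{-1}(U) = {p2, p3, p4} ∉ τ_X ✗.
  U = {α, γ}: f^{-1}(U) = {p1, p3} ∈ τ_X ✓.
  U = {β, γ}: f^{-1}(U) = {p1, p2, p4} ∉ τ_X ✗.
  U = {α, β, γ}: f^{-1}(U) = {p1, p2, p3, p4} ∈ τ_X ✓.
Found U = {α} with f^{-1}(U) = {p3} not in τ_X. Therefore f is NOT continuous.


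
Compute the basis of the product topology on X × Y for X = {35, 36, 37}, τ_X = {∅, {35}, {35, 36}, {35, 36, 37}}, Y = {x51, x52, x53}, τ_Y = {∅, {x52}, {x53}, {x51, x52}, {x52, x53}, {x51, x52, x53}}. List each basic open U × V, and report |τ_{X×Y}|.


Basis B = {∅ × ∅, {35} × {x52}, {35} × {x53}, {35} × {x51, x52}, {35} × {x52, x53}, {35, 36} × {x52}, {35, 36} × {x53}, {35} × {x51, x52, x53}, {35, 36, 37} × {x52}, {35, 36, 37} × {x53}, {35, 36} × {x51, x52}, {35, 36} × {x52, x53}, {35, 36} × {x51, x52, x53}, {35, 36, 37} × {x51, x52}, {35, 36, 37} × {x52, x53}, {35, 36, 37} × {x51, x52, x53}}; |τ_{X×Y}| = 40.

Enumerate products U × V with U ∈ τ_X, V ∈ τ_Y (deduplicated):
  ∅ × ∅ = {} (∅)
  {35} × {x52} = {(35,x52)}
  {35} × {x53} = {(35,x53)}
  {35} × {x51, x52} = {(35,x51), (35,x52)}
  {35} × {x52, x53} = {(35,x52), (35,x53)}
  {35, 36} × {x52} = {(35,x52), (36,x52)}
  {35, 36} × {x53} = {(35,x53), (36,x53)}
  {35} × {x51, x52, x53} = {(35,x51), (35,x52), (35,x53)}
  {35, 36, 37} × {x52} = {(35,x52), (36,x52), (37,x52)}
  {35, 36, 37} × {x53} = {(35,x53), (36,x53), (37,x53)}
  {35, 36} × {x51, x52} = {(35,x51), (35,x52), (36,x51), (36,x52)}
  {35, 36} × {x52, x53} = {(35,x52), (35,x53), (36,x52), (36,x53)}
  {35, 36} × {x51, x52, x53} = {(35,x51), (35,x52), (35,x53), (36,x51), (36,x52), (36,x53)}
  {35, 36, 37} × {x51, x52} = {(35,x51), (35,x52), (36,x51), (36,x52), (37,x51), (37,x52)}
  {35, 36, 37} × {x52, x53} = {(35,x52), (35,x53), (36,x52), (36,x53), (37,x52), (37,x53)}
  {35, 36, 37} × {x51, x52, x53} = {(35,x51), (35,x52), (35,x53), (36,x51), (36,x52), (36,x53), (37,x51), (37,x52), (37,x53)}
These 16 distinct sets form the basis B.
Close under arbitrary unions to get τ_{X×Y}; counting gives |τ_{X×Y}| = 40.


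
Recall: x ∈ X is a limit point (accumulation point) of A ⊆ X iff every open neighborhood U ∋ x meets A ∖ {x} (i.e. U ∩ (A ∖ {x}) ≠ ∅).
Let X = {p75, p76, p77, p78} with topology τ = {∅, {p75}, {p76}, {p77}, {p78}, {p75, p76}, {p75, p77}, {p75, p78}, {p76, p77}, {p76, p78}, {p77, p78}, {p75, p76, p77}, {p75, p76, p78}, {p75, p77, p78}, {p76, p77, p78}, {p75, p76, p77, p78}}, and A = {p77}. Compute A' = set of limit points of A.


A' = ∅

For each x ∈ X, list the open sets U ∈ τ with x ∈ U, then check whether U ∩ (A ∖ {x}) ≠ ∅ for every such U.
  x = p75: open {p75} ∋ x has {p75} ∩ (A ∖ {p75}) = ∅, so x is NOT a limit point.
  x = p76: open {p76} ∋ x has {p76} ∩ (A ∖ {p76}) = ∅, so x is NOT a limit point.
  x = p77: open {p77} ∋ x has {p77} ∩ (A ∖ {p77}) = ∅, so x is NOT a limit point.
  x = p78: open {p78} ∋ x has {p78} ∩ (A ∖ {p78}) = ∅, so x is NOT a limit point.
Collecting: A' = ∅.


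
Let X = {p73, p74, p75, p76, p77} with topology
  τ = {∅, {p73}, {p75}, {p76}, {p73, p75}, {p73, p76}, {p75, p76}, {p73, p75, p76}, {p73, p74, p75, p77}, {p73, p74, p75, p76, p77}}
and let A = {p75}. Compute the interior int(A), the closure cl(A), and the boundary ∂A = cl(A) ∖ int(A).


int(A) = {p75}, cl(A) = {p74, p75, p77}, ∂A = {p74, p77}.

Closed sets in (X, τ) are complements of opens:
  closed(X, τ) = {∅, {p76}, {p74, p77}, {p73, p74, p77}, {p74, p75, p77}, {p74, p76, p77}, {p73, p74, p75, p77}, {p73, p74, p76, p77}, {p74, p75, p76, p77}, {p73, p74, p75, p76, p77}}.
int(A) = ⋃ {U ∈ τ : U ⊆ A}. Opens contained in A: ∅, {p75}.
Taking the union of these: int(A) = {p75}.
cl(A) = ⋂ {C closed : A ⊆ C}. Closed sets containing A: {p74, p75, p77}, {p73, p74, p75, p77}, {p74, p75, p76, p77}, {p73, p74, p75, p76, p77}.
Intersecting these: cl(A) = {p74, p75, p77}.
∂A = cl(A) ∖ int(A) = {p74, p75, p77} ∖ {p75} = {p74, p77}.


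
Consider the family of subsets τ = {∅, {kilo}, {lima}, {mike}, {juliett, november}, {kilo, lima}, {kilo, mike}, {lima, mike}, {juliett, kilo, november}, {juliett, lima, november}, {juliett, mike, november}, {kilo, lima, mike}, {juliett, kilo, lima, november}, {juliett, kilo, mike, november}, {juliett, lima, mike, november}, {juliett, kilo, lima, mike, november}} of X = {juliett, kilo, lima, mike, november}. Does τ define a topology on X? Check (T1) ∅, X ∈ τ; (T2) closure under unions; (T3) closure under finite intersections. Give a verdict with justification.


τ IS a topology on X.

Axiom (T1): ∅ ∈ τ? Yes; X ∈ τ? Yes.
Axiom (T2/T3): check pairwise unions and intersections of members of τ.
All pairwise intersections and unions checked — each lies in τ. Therefore τ satisfies (T1), (T2), (T3): it IS a topology on X.


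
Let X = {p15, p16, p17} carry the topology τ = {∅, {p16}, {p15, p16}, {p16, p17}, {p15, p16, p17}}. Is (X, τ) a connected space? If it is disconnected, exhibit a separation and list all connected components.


(X, τ) is connected.

Find clopen sets (U ∈ τ with X ∖ U ∈ τ):
  U = ∅, X ∖ U = {p15, p16, p17} — both open, so U is clopen.
  U = {p15, p16, p17}, X ∖ U = ∅ — both open, so U is clopen.
Only trivial clopens (∅ and X) exist, so (X, τ) is connected.
Compute connected components by grouping points that agree on all clopens:
  component: {p15, p16, p17}


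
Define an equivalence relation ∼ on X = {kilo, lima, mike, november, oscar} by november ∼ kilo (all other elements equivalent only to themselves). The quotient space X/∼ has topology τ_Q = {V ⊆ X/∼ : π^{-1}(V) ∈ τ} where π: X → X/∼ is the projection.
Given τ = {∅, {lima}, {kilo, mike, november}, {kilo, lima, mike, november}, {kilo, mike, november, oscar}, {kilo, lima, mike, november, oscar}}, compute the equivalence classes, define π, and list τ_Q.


X/∼ = {[kilo=november], [lima], [mike], [oscar]}; |τ_Q| = 6.

Equivalence classes: [kilo=november], [lima], [mike], [oscar].
Quotient map π: X → X/∼ sends kilo ↦ [kilo=november], lima ↦ [lima], mike ↦ [mike], november ↦ [kilo=november], oscar ↦ [oscar].
For each subset V ⊆ X/∼, compute π^{-1}(V) ⊆ X and check whether π^{-1}(V) ∈ τ. V is open in τ_Q iff π^{-1}(V) ∈ τ.
  V = {}: π^{-1}(V) = ∅ ∈ τ ✓.
  V = {[kilo=november]}: π^{-1}(V) = {kilo, november} ∉ τ ✗.
  V = {[lima]}: π^{-1}(V) = {lima} ∈ τ ✓.
  V = {[kilo=november], [lima]}: π^{-1}(V) = {kilo, lima, november} ∉ τ ✗.
  V = {[mike]}: π^{-1}(V) = {mike} ∉ τ ✗.
  V = {[kilo=november], [mike]}: π^{-1}(V) = {kilo, mike, november} ∈ τ ✓.
  V = {[lima], [mike]}: π^{-1}(V) = {lima, mike} ∉ τ ✗.
  V = {[kilo=november], [lima], [mike]}: π^{-1}(V) = {kilo, lima, mike, november} ∈ τ ✓.
  V = {[oscar]}: π^{-1}(V) = {oscar} ∉ τ ✗.
  V = {[kilo=november], [oscar]}: π^{-1}(V) = {kilo, november, oscar} ∉ τ ✗.
  V = {[lima], [oscar]}: π^{-1}(V) = {lima, oscar} ∉ τ ✗.
  V = {[kilo=november], [lima], [oscar]}: π^{-1}(V) = {kilo, lima, november, oscar} ∉ τ ✗.
  V = {[mike], [oscar]}: π^{-1}(V) = {mike, oscar} ∉ τ ✗.
  V = {[kilo=november], [mike], [oscar]}: π^{-1}(V) = {kilo, mike, november, oscar} ∈ τ ✓.
  V = {[lima], [mike], [oscar]}: π^{-1}(V) = {lima, mike, oscar} ∉ τ ✗.
  V = {[kilo=november], [lima], [mike], [oscar]}: π^{-1}(V) = {kilo, lima, mike, november, oscar} ∈ τ ✓.
Open sets in the quotient: τ_Q = {{}, {[lima]}, {[kilo=november], [mike]}, {[kilo=november], [lima], [mike]}, {[kilo=november], [mike], [oscar]}, {[kilo=november], [lima], [mike], [oscar]}} (6 elements).


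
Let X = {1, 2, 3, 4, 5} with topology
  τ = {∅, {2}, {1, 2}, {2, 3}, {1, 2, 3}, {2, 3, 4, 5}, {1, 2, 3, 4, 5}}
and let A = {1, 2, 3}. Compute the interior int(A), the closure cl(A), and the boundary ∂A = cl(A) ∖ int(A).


int(A) = {1, 2, 3}, cl(A) = {1, 2, 3, 4, 5}, ∂A = {4, 5}.

Closed sets in (X, τ) are complements of opens:
  closed(X, τ) = {∅, {1}, {4, 5}, {1, 4, 5}, {3, 4, 5}, {1, 3, 4, 5}, {1, 2, 3, 4, 5}}.
int(A) = ⋃ {U ∈ τ : U ⊆ A}. Opens contained in A: ∅, {2}, {1, 2}, {2, 3}, {1, 2, 3}.
Taking the union of these: int(A) = {1, 2, 3}.
cl(A) = ⋂ {C closed : A ⊆ C}. Closed sets containing A: {1, 2, 3, 4, 5}.
Intersecting these: cl(A) = {1, 2, 3, 4, 5}.
∂A = cl(A) ∖ int(A) = {1, 2, 3, 4, 5} ∖ {1, 2, 3} = {4, 5}.


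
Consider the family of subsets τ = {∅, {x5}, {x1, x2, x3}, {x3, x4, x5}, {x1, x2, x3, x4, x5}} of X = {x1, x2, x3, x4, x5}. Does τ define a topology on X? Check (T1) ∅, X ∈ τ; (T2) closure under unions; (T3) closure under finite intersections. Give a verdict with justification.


τ is NOT a topology on X.

Axiom (T1): ∅ ∈ τ? Yes; X ∈ τ? Yes.
Axiom (T2/T3): check pairwise unions and intersections of members of τ.
Counterexample for (T2): {x5} ∪ {x1, x2, x3} = {x1, x2, x3, x5} ∉ τ. Therefore τ is NOT a topology.


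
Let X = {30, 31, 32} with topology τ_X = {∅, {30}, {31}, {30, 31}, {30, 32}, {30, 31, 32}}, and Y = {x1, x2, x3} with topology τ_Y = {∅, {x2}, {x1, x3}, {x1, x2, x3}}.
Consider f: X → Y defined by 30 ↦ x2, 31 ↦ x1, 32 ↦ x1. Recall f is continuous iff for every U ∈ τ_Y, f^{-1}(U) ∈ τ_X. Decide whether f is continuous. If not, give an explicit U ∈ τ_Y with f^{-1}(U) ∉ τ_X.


f is NOT continuous.

Compute f^{-1}(U) for each U ∈ τ_Y:
  U = ∅: f^{-1}(U) = ∅ ∈ τ_X ✓.
  U = {x2}: f^{-1}(U) = {30} ∈ τ_X ✓.
  U = {x1, x3}: f^{-1}(U) = {31, 32} ∉ τ_X ✗.
  U = {x1, x2, x3}: f^{-1}(U) = {30, 31, 32} ∈ τ_X ✓.
Found U = {x1, x3} with f^{-1}(U) = {31, 32} not in τ_X. Therefore f is NOT continuous.


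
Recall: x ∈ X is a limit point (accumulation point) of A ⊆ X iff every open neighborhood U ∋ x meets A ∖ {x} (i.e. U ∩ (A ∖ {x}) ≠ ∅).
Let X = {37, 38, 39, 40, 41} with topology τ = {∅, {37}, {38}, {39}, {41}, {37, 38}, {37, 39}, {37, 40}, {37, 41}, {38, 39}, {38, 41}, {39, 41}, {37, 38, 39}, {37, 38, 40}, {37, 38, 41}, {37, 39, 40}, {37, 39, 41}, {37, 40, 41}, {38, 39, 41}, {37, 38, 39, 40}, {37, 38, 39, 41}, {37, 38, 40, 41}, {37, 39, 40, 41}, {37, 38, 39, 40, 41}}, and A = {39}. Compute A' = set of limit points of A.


A' = ∅

For each x ∈ X, list the open sets U ∈ τ with x ∈ U, then check whether U ∩ (A ∖ {x}) ≠ ∅ for every such U.
  x = 37: open {37} ∋ x has {37} ∩ (A ∖ {37}) = ∅, so x is NOT a limit point.
  x = 38: open {38} ∋ x has {38} ∩ (A ∖ {38}) = ∅, so x is NOT a limit point.
  x = 39: open {39} ∋ x has {39} ∩ (A ∖ {39}) = ∅, so x is NOT a limit point.
  x = 40: open {37, 40} ∋ x has {37, 40} ∩ (A ∖ {40}) = ∅, so x is NOT a limit point.
  x = 41: open {41} ∋ x has {41} ∩ (A ∖ {41}) = ∅, so x is NOT a limit point.
Collecting: A' = ∅.


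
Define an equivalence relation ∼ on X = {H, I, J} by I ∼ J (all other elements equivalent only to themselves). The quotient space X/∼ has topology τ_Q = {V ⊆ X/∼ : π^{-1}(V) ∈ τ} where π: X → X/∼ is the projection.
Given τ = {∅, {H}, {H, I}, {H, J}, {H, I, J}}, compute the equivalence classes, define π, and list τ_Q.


X/∼ = {[H], [I=J]}; |τ_Q| = 3.

Equivalence classes: [H], [I=J].
Quotient map π: X → X/∼ sends H ↦ [H], I ↦ [I=J], J ↦ [I=J].
For each subset V ⊆ X/∼, compute π^{-1}(V) ⊆ X and check whether π^{-1}(V) ∈ τ. V is open in τ_Q iff π^{-1}(V) ∈ τ.
  V = {}: π^{-1}(V) = ∅ ∈ τ ✓.
  V = {[H]}: π^{-1}(V) = {H} ∈ τ ✓.
  V = {[I=J]}: π^{-1}(V) = {I, J} ∉ τ ✗.
  V = {[H], [I=J]}: π^{-1}(V) = {H, I, J} ∈ τ ✓.
Open sets in the quotient: τ_Q = {{}, {[H]}, {[H], [I=J]}} (3 elements).


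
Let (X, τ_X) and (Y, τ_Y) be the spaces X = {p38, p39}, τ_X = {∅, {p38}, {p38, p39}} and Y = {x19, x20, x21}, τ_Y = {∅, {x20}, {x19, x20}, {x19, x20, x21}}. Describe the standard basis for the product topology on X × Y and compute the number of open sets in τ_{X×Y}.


Basis B = {∅ × ∅, {p38} × {x20}, {p38} × {x19, x20}, {p38, p39} × {x20}, {p38} × {x19, x20, x21}, {p38, p39} × {x19, x20}, {p38, p39} × {x19, x20, x21}}; |τ_{X×Y}| = 10.

Enumerate products U × V with U ∈ τ_X, V ∈ τ_Y (deduplicated):
  ∅ × ∅ = {} (∅)
  {p38} × {x20} = {(p38,x20)}
  {p38} × {x19, x20} = {(p38,x19), (p38,x20)}
  {p38, p39} × {x20} = {(p38,x20), (p39,x20)}
  {p38} × {x19, x20, x21} = {(p38,x19), (p38,x20), (p38,x21)}
  {p38, p39} × {x19, x20} = {(p38,x19), (p38,x20), (p39,x19), (p39,x20)}
  {p38, p39} × {x19, x20, x21} = {(p38,x19), (p38,x20), (p38,x21), (p39,x19), (p39,x20), (p39,x21)}
These 7 distinct sets form the basis B.
Close under arbitrary unions to get τ_{X×Y}; counting gives |τ_{X×Y}| = 10.


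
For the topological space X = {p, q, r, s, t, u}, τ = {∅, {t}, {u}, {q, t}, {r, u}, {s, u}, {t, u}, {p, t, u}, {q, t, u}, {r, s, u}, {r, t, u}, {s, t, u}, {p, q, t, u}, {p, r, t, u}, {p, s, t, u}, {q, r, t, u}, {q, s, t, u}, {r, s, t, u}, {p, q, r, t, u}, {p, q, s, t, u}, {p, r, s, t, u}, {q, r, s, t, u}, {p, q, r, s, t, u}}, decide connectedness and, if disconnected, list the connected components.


(X, τ) is connected.

Find clopen sets (U ∈ τ with X ∖ U ∈ τ):
  U = ∅, X ∖ U = {p, q, r, s, t, u} — both open, so U is clopen.
  U = {p, q, r, s, t, u}, X ∖ U = ∅ — both open, so U is clopen.
Only trivial clopens (∅ and X) exist, so (X, τ) is connected.
Compute connected components by grouping points that agree on all clopens:
  component: {p, q, r, s, t, u}
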